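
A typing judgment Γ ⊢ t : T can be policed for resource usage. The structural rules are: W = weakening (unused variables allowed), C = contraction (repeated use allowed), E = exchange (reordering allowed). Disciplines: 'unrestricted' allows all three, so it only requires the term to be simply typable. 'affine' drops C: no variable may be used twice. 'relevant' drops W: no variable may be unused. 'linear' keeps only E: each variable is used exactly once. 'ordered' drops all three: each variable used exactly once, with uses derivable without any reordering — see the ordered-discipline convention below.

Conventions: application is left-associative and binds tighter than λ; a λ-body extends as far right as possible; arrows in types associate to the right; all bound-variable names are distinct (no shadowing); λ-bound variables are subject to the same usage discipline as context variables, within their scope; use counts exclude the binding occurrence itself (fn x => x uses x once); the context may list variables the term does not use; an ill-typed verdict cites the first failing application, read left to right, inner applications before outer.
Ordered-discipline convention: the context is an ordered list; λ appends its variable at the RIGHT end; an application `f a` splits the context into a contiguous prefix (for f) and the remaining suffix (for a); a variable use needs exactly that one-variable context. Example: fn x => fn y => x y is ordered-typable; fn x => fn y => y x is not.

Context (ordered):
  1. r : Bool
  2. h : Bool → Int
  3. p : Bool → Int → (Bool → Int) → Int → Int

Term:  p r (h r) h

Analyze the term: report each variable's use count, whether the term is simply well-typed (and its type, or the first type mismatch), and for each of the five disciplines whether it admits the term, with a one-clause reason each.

usage: r=2, h=2, p=1
uses in reading order: p, r, h, r, h
typing: the term checks, with type Int → Int
ordered ✗ (needs contraction — r ×2, h ×2)
linear ✗ (needs contraction — r ×2, h ×2)
affine ✗ (needs contraction — r ×2, h ×2)
relevant ✓ (every one of r, h, p appears)
unrestricted ✓ (well-typed at Int → Int; no restrictions here)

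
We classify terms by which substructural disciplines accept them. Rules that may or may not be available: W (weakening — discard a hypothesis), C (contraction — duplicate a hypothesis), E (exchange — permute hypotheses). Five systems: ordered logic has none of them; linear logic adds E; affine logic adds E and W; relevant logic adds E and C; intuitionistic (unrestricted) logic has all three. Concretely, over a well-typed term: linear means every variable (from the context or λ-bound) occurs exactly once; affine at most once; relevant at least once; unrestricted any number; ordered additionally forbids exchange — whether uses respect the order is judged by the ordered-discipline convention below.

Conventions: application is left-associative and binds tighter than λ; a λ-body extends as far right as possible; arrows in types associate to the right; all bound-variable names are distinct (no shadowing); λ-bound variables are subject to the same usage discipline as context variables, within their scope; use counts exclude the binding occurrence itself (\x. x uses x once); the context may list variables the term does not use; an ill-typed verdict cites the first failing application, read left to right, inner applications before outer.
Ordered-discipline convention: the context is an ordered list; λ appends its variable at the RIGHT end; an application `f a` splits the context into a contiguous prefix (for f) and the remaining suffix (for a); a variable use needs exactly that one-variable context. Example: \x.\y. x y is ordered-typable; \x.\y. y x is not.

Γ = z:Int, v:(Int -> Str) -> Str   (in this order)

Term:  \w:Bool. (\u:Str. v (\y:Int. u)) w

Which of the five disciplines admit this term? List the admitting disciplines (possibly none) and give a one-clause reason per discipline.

admitted in: none
usage: z=0, v=1, w [bound]=1, u [bound]=1, y [bound]=0
uses in reading order: v, u, w
typing: ill-typed: an argument Bool mismatches the expected Str
ordered: ✗ — fails simple typing
linear: ✗ — a type mismatch blocks all five
affine: ✗ — the type mismatch rejects it
relevant: ✗ — not simply typable
unrestricted: ✗ — fails simple typing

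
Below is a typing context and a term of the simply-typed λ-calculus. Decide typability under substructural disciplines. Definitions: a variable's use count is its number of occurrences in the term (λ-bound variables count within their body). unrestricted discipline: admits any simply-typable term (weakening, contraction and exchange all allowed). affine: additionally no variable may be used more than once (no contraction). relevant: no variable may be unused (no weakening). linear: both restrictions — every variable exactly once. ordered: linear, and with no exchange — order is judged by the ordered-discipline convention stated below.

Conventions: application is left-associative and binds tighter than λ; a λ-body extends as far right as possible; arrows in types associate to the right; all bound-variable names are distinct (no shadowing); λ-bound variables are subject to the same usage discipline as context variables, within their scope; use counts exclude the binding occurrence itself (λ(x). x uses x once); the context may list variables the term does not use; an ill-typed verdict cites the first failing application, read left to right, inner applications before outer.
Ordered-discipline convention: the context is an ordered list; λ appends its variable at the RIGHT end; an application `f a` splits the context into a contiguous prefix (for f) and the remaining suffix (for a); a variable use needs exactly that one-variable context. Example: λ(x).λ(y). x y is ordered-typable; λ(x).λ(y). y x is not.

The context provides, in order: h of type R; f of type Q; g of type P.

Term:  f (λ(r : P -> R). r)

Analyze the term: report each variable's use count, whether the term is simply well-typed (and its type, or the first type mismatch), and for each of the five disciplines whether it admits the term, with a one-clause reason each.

variable uses: h=0; f=1; g=0; r (bound)=1
order of uses: f, r
typing: ill-typed: non-arrow in function slot: Q
ordered: ✗ — the type mismatch rejects it
linear: ✗ — not simply typable
affine: ✗ — fails simple typing
relevant: ✗ — a type mismatch blocks all five
unrestricted: ✗ — the type mismatch rejects it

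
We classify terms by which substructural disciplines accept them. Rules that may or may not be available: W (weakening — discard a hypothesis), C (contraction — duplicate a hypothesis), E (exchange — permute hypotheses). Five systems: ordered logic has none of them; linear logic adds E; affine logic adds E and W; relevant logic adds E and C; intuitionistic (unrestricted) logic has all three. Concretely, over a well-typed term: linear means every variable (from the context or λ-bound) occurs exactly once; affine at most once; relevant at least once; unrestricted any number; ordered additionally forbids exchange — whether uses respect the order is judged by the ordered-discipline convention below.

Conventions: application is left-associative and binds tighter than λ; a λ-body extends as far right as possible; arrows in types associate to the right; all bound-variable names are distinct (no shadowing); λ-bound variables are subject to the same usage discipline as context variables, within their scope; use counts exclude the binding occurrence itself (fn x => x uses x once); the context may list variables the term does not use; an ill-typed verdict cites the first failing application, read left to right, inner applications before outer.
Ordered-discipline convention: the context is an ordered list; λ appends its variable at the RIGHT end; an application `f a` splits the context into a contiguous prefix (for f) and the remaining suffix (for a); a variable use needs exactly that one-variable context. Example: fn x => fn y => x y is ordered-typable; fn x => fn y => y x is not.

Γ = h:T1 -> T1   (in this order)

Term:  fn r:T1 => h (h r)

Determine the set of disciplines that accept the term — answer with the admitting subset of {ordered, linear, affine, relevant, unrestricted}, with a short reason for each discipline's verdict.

accepted by: relevant, unrestricted
counts: h: 2×; r (bound): 1×
uses in reading order: h, h, r
typing: well-typed — term : T1 -> T1
ordered ✗ (h ×2 used more than once (contraction))
linear ✗ (h ×2 used more than once (contraction))
affine ✗ (h ×2 used more than once (contraction))
relevant ✓ (h, r: all used, weakening unneeded)
unrestricted ✓ (simply typable at T1 -> T1; W, C, E all held)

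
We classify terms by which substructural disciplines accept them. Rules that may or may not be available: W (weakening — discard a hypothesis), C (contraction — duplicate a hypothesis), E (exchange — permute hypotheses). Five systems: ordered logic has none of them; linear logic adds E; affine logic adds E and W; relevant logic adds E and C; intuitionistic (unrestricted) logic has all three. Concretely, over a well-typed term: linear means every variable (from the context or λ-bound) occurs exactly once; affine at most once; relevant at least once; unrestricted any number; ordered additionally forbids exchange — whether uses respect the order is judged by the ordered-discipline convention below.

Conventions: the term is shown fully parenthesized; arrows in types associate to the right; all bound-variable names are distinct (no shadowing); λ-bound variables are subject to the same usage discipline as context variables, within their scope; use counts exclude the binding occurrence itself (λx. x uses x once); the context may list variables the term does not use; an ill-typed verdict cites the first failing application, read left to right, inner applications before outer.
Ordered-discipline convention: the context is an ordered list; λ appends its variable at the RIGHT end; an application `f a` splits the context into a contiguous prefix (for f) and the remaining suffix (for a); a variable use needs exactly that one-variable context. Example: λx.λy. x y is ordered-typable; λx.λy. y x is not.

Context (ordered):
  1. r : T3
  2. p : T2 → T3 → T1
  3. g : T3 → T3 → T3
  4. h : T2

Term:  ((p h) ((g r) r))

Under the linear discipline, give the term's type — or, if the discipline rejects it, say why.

not well-typed under linear — uses contraction: r ×2
use counts: r: 2; p: 1; g: 1; h: 1
left-to-right use order: p, h, g, r, r
typing: the term checks, with type T1
across the five disciplines: ordered ✗; linear ✗; affine ✗; relevant ✓; unrestricted ✓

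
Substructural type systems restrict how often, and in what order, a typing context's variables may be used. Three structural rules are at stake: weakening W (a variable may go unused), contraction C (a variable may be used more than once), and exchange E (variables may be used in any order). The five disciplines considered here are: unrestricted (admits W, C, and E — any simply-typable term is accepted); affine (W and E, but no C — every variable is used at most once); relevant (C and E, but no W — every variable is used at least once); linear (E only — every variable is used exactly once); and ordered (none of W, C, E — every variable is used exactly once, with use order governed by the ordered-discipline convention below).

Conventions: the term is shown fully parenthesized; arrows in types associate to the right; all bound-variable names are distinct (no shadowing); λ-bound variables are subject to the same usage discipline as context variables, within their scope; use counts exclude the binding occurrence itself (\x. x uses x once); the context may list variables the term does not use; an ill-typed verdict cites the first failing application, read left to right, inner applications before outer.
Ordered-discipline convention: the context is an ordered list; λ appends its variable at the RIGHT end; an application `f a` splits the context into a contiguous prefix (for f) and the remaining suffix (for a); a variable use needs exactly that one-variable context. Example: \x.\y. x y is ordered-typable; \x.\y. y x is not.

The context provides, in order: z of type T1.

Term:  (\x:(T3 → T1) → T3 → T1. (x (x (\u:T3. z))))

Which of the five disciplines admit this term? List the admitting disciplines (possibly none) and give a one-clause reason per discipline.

accepted by: unrestricted
counts: z=1; x (bound)=2; u (bound)=0
order of uses: x, x, z
typing: well-typed — term : ((T3 → T1) → T3 → T1) → T3 → T1
ordered: ✗, needs contraction — x ×2; u left unused
linear: ✗, needs contraction — x ×2; u left unused
affine: ✗, needs contraction — x ×2
relevant: ✗, u left unused
unrestricted: ✓, well-typed at ((T3 → T1) → T3 → T1) → T3 → T1; no restrictions here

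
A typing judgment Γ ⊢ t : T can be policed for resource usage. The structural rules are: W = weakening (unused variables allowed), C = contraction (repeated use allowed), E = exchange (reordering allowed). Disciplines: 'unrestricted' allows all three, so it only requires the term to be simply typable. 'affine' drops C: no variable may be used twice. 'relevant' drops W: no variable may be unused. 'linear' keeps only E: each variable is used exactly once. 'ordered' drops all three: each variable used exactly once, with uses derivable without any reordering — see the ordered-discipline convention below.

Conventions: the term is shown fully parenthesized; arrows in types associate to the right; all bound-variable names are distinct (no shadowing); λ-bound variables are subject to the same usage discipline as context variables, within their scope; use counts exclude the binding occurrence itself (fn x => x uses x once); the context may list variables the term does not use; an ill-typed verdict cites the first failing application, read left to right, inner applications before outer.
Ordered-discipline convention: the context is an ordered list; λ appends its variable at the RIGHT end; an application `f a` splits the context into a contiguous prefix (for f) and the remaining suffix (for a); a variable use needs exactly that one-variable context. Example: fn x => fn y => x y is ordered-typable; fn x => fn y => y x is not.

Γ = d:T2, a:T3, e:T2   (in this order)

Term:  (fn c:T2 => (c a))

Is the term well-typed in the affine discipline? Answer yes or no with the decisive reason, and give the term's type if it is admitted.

no — fails simple typing
variable uses: d: 0, a: 1, e: 0, c [bound]: 1
use order (left to right): c, a
typing: ill-typed: non-function type T2 applied to an argument
all disciplines: ordered ✗ | linear ✗ | affine ✗ | relevant ✗ | unrestricted ✗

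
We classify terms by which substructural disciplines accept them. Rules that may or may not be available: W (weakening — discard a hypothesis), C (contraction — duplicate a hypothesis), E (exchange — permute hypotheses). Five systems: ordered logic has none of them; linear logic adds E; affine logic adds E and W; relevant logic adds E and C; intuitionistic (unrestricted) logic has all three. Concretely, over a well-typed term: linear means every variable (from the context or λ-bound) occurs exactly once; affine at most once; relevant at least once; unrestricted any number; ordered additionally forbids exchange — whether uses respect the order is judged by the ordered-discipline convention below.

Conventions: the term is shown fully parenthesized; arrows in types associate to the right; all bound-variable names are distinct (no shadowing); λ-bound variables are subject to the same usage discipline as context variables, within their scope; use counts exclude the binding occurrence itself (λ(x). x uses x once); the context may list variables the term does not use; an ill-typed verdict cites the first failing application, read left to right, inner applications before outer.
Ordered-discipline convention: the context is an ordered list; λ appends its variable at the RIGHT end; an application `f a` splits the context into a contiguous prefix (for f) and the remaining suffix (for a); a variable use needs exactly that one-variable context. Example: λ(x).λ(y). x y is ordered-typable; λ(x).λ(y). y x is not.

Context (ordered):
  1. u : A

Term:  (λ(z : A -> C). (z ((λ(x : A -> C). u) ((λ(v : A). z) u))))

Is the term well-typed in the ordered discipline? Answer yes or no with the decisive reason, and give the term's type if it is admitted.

no — u ×2, z ×2 used more than once (contraction); x, v never used (weakening)
usage: u: 2×, z (λ-bound): 2×, x (λ-bound): 0×, v (λ-bound): 0×
left-to-right use order: z, u, z, u
typing: the term checks, with type (A -> C) -> C
across the five disciplines: ordered ✗; linear ✗; affine ✗; relevant ✗; unrestricted ✓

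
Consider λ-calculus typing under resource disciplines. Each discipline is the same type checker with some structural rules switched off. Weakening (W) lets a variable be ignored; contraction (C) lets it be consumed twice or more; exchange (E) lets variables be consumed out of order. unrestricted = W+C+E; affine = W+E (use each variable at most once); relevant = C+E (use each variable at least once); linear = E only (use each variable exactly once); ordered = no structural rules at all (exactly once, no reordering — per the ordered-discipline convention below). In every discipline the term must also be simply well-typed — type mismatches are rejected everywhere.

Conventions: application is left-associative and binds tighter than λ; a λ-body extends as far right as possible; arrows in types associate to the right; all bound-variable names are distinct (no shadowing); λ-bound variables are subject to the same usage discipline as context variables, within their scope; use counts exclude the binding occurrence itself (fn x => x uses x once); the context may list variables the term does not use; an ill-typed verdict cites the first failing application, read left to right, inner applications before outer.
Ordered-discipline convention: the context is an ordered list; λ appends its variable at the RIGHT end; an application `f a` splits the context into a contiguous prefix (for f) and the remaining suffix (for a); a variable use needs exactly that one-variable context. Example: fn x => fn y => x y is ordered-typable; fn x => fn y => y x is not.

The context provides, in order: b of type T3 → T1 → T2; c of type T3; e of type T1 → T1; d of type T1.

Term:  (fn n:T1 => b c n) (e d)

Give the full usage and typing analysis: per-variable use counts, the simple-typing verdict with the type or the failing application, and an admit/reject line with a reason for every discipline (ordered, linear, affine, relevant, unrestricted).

counts: b: 1×, c: 1×, e: 1×, d: 1×, n (bound): 1×
uses in reading order: b, c, n, e, d
typing: ✓ — T2
ordered: ✓ — single-use (b, c, e, d, n), ordered derivation ok
linear: ✓ — b, c, e, d, n: one use apiece
affine: ✓ — b, c, e, d, n: no repeats, contraction unneeded
relevant: ✓ — none of b, c, e, d, n goes unused
unrestricted: ✓ — type-checks (T2) and nothing is barred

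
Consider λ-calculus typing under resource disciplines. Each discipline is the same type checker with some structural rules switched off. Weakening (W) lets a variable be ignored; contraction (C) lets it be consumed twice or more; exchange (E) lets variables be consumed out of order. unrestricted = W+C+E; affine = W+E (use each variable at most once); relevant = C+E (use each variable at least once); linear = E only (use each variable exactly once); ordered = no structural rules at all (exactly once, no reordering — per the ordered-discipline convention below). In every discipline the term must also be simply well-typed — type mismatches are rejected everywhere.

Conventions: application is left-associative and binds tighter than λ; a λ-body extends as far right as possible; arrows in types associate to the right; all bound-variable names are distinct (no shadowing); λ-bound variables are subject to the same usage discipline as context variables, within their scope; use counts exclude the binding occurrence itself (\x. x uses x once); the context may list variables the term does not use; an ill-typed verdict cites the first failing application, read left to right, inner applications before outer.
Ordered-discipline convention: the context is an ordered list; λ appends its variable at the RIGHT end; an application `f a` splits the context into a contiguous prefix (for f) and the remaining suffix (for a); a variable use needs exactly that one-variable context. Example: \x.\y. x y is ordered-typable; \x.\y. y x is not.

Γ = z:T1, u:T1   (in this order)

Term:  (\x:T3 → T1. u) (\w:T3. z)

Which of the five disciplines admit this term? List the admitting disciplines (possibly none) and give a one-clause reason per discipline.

accepted by: affine, unrestricted
variable uses: z: 1; u: 1; x (bound): 0; w (bound): 0
left-to-right use order: u, z
typing: well-typed — term : T1
ordered: ✗, x, w left unused
linear: ✗, x, w left unused
affine: ✓, no duplicate uses among z, u, x, w
relevant: ✗, x, w left unused
unrestricted: ✓, typability at T1 is all that's needed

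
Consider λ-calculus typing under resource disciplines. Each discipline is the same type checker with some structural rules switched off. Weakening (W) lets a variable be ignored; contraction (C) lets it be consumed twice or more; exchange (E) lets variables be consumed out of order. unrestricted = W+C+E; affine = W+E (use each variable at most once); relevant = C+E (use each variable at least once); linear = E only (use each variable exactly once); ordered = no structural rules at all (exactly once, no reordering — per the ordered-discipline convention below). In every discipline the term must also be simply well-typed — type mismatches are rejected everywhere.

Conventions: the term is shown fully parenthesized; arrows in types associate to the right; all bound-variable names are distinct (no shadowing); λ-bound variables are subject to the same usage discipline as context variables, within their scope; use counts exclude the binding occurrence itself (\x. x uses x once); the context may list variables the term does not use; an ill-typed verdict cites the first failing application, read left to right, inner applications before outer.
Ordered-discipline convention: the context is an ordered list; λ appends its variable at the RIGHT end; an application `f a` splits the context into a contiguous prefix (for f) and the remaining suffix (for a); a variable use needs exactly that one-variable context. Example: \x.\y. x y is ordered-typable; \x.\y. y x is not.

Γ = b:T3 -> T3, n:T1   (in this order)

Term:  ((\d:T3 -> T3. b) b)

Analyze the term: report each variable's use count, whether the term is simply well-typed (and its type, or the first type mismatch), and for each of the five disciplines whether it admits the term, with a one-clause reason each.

use counts: b: 2, n: 0, d [bound]: 0
use order (left to right): b, b
typing: the term checks, with type T3 -> T3
ordered: ✗, needs contraction — b ×2; n, d left unused
linear: ✗, needs contraction — b ×2; n, d left unused
affine: ✗, needs contraction — b ×2
relevant: ✗, n, d left unused
unrestricted: ✓, type-checks (T3 -> T3) and nothing is barred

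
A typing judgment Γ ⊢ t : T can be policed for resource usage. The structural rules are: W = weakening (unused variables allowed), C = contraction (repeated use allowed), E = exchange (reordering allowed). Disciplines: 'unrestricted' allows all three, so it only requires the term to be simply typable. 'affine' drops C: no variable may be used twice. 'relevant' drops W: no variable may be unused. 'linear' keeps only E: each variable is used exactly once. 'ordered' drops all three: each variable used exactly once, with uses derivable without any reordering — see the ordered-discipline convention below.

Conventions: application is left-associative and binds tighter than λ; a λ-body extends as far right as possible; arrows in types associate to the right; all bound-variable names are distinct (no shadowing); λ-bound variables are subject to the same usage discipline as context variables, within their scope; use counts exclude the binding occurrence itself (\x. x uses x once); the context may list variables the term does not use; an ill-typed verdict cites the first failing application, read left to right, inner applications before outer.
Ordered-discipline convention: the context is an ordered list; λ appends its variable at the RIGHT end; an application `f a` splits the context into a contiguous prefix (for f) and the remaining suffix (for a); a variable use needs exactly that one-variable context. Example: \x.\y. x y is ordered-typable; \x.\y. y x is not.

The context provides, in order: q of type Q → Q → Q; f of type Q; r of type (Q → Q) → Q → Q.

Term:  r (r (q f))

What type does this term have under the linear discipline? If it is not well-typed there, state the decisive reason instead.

not well-typed under linear — needs contraction — r ×2
usage: q=1, f=1, r=2
use order (left to right): r, r, q, f
typing: ✓ — Q → Q
across the five disciplines: ordered ✗; linear ✗; affine ✗; relevant ✓; unrestricted ✓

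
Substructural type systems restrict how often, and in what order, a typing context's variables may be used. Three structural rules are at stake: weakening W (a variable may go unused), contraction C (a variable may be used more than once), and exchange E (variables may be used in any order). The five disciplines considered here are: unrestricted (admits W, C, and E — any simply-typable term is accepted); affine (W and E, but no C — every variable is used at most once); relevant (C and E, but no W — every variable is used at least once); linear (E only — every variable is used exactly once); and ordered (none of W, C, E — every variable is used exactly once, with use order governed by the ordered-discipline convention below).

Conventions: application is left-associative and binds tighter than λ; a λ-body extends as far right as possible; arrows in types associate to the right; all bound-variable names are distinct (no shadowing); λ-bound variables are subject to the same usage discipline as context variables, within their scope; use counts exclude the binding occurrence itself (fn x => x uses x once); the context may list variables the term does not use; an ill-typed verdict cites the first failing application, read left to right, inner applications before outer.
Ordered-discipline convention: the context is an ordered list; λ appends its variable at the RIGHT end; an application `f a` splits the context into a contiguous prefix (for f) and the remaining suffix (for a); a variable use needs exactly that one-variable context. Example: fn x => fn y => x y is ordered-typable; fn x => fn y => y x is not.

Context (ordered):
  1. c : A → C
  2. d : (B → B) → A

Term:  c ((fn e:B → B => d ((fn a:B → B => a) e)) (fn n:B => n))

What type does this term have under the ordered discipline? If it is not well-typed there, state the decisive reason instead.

term : C
usage: c ×1, d ×1, e (bound) ×1, a (bound) ×1, n (bound) ×1
order of uses: c, d, a, e, n
typing: well-typed at C
summary: ordered ✓ | linear ✓ | affine ✓ | relevant ✓ | unrestricted ✓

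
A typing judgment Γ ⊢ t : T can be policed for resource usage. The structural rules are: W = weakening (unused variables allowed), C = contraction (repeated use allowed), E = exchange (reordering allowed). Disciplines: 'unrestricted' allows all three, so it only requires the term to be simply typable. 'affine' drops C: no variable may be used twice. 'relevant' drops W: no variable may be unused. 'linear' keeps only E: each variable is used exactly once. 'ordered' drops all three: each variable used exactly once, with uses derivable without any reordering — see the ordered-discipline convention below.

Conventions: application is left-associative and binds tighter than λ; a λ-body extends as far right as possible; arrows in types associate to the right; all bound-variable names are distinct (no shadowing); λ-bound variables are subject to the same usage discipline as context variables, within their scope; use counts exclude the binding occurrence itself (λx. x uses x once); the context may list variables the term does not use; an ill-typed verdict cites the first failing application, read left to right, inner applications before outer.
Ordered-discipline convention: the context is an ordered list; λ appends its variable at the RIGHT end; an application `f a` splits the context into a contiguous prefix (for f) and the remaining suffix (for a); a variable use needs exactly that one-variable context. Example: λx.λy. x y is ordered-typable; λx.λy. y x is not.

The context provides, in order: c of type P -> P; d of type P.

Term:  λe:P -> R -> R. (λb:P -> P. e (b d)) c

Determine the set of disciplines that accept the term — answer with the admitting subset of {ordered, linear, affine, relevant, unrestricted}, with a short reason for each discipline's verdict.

admitting disciplines: linear, affine, relevant, unrestricted
use counts: c=1, d=1, e [bound]=1, b [bound]=1
left-to-right use order: e, b, d, c
typing: well-typed at (P -> R -> R) -> R -> R
ordered: ✗ — use order e, b, d, c needs exchange
linear: ✓ — each of c, d, e, b used exactly once
affine: ✓ — at most one use each (c, d, e, b)
relevant: ✓ — every one of c, d, e, b appears
unrestricted: ✓ — typability at (P -> R -> R) -> R -> R is all that's needed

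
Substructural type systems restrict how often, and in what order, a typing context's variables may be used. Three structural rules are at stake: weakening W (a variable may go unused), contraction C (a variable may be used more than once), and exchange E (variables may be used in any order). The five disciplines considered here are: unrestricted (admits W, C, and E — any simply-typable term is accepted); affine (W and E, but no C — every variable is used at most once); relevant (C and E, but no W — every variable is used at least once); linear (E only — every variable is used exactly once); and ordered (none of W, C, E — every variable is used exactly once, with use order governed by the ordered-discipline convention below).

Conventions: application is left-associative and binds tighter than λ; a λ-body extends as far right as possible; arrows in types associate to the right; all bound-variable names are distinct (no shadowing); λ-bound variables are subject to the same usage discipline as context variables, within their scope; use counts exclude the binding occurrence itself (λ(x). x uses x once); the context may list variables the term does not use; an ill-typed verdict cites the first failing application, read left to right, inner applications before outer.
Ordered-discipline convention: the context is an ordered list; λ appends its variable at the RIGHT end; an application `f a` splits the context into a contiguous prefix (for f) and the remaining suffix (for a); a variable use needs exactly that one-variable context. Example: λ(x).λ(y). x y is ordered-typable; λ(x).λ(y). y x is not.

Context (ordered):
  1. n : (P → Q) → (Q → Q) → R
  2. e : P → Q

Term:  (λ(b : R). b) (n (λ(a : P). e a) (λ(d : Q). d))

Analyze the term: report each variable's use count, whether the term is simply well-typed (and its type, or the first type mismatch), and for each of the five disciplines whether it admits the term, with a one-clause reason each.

usage: n: 1×, e: 1×, b (bound): 1×, a (bound): 1×, d (bound): 1×
use order (left to right): b, n, e, a, d
typing: the term checks, with type R
ordered: ✓, n, e, b, a, d once each; derivable with no W/C/E
linear: ✓, single use per variable (n, e, b, a, d)
affine: ✓, none of n, e, b, a, d used more than once
relevant: ✓, every one of n, e, b, a, d appears
unrestricted: ✓, simply typable at R; W, C, E all held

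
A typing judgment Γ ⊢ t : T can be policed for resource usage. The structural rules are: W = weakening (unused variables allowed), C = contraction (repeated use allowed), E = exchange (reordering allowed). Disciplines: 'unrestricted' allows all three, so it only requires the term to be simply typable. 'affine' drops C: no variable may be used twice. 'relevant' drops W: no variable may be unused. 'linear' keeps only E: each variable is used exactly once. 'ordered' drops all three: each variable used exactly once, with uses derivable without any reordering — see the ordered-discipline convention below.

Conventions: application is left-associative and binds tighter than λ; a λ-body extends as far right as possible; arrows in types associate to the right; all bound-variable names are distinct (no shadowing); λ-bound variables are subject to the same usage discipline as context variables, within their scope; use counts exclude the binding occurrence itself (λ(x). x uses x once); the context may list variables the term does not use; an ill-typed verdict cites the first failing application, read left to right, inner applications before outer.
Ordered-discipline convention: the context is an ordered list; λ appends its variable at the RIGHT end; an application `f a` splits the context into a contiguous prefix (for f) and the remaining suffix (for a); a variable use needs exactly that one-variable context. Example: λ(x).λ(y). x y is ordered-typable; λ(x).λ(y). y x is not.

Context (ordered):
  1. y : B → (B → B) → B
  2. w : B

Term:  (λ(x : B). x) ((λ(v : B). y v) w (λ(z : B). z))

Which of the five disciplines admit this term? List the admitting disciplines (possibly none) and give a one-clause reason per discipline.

admitted by: ordered, linear, affine, relevant, unrestricted
use counts: y=1, w=1, x (λ-bound)=1, v (λ-bound)=1, z (λ-bound)=1
order of uses: x, y, v, w, z
typing: ✓ — B
ordered: ✓ — single-use (y, w, x, v, z), ordered derivation ok
linear: ✓ — each of y, w, x, v, z used exactly once
affine: ✓ — no duplicate uses among y, w, x, v, z
relevant: ✓ — at least one use each (y, w, x, v, z)
unrestricted: ✓ — type-checks (B) and nothing is barred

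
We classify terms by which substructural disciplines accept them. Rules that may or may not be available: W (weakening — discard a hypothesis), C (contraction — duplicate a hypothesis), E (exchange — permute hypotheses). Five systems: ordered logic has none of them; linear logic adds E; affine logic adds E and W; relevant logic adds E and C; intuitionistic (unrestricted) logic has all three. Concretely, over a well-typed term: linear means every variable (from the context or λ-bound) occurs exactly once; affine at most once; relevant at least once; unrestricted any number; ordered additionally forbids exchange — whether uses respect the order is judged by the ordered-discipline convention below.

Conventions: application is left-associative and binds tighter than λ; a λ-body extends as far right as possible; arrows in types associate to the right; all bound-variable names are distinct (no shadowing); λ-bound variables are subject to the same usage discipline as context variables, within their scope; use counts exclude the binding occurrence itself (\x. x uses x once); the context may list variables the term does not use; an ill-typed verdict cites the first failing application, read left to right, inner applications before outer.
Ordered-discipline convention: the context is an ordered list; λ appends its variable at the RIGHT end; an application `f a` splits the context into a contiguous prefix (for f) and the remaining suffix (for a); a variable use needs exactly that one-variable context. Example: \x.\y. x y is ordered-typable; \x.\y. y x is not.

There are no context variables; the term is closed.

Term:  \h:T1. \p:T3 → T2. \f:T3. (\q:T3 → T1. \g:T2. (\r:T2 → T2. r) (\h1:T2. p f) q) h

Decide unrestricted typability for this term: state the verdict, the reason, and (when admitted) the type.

no — not simply typable
use counts: h (λ-bound)=1, p (λ-bound)=1, f (λ-bound)=1, q (λ-bound)=1, g (λ-bound)=0, r (λ-bound)=1, h1 (λ-bound)=0
uses in reading order: r, p, f, q, h
typing: ill-typed: an argument T3 → T1 mismatches the expected T2
all disciplines: ordered ✗, linear ✗, affine ✗, relevant ✗, unrestricted ✗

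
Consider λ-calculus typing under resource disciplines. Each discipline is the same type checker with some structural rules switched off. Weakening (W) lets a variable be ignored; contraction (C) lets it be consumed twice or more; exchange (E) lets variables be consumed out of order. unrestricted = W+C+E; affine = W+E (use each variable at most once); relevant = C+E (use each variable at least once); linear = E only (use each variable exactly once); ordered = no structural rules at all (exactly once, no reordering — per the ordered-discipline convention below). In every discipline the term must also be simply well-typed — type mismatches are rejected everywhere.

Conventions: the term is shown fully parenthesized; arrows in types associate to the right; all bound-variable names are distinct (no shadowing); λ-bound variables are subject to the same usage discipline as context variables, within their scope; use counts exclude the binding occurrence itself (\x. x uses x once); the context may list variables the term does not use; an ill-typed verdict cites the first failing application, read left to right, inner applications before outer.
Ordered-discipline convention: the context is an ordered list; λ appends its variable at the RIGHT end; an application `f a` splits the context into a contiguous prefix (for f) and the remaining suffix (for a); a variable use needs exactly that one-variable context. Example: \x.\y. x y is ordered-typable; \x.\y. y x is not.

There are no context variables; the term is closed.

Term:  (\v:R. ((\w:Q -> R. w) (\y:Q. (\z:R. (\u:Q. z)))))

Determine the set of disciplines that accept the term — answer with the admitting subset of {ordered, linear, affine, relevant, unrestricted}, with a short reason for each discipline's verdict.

accepted by: none
variable uses: v [bound]: 0, w [bound]: 1, y [bound]: 0, z [bound]: 1, u [bound]: 0
order of uses: w, z
typing: ill-typed: a function awaiting Q -> R gets Q -> R -> Q -> R
ordered: ✗, the type mismatch rejects it
linear: ✗, not simply typable
affine: ✗, fails simple typing
relevant: ✗, a type mismatch blocks all five
unrestricted: ✗, the type mismatch rejects it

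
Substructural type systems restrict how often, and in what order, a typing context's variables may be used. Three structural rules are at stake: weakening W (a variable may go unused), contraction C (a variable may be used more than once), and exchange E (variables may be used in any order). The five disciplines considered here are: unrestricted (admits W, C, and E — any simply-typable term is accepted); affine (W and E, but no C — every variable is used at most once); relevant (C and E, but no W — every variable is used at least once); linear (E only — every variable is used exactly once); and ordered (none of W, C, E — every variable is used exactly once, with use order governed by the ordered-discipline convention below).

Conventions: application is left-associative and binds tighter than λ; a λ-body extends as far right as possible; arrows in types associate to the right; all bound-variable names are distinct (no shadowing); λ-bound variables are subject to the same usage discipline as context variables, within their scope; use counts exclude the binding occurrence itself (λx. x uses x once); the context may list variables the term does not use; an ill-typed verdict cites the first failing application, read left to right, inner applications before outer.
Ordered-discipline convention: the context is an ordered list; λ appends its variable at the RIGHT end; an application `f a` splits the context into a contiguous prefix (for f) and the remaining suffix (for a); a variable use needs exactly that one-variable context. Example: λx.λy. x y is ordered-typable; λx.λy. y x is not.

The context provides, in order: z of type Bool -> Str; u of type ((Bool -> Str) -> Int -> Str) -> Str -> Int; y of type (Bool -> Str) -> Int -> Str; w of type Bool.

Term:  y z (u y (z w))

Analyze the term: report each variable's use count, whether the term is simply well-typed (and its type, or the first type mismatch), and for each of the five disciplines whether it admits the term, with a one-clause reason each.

variable uses: z: 2×, u: 1×, y: 2×, w: 1×
uses in reading order: y, z, u, y, z, w
typing: well-typed at Str
ordered ✗ (repeated use of z ×2, y ×2)
linear ✗ (repeated use of z ×2, y ×2)
affine ✗ (repeated use of z ×2, y ×2)
relevant ✓ (none of z, u, y, w goes unused)
unrestricted ✓ (typability at Str is all that's needed)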